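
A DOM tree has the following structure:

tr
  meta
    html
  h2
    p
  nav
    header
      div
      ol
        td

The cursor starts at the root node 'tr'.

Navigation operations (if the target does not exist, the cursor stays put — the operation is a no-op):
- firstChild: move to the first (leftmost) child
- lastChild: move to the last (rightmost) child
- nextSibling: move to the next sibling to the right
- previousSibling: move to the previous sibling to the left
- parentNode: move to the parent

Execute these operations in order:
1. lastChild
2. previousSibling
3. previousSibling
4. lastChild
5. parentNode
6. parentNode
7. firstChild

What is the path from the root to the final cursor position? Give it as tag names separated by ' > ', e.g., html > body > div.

After 1 (lastChild): nav
After 2 (previousSibling): h2
After 3 (previousSibling): meta
After 4 (lastChild): html
After 5 (parentNode): meta
After 6 (parentNode): tr
After 7 (firstChild): meta

Answer: tr > meta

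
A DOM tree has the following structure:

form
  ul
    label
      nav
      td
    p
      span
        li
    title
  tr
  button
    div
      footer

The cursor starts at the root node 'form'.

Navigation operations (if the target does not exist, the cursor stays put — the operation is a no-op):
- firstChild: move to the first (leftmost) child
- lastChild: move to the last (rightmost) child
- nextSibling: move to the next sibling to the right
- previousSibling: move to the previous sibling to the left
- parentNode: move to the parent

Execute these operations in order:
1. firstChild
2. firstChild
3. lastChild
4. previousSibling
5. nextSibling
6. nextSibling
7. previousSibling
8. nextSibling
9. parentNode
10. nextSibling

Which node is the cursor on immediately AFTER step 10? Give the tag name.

After 1 (firstChild): ul
After 2 (firstChild): label
After 3 (lastChild): td
After 4 (previousSibling): nav
After 5 (nextSibling): td
After 6 (nextSibling): td (no-op, stayed)
After 7 (previousSibling): nav
After 8 (nextSibling): td
After 9 (parentNode): label
After 10 (nextSibling): p

Answer: p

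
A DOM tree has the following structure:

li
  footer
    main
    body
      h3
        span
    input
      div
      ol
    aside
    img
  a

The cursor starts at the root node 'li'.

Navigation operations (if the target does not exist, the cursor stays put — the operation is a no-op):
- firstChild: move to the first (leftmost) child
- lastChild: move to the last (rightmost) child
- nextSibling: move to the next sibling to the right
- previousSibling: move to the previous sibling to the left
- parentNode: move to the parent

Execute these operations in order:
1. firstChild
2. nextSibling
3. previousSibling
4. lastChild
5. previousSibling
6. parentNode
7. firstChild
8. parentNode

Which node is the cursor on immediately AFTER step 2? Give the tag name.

Answer: a

Derivation:
After 1 (firstChild): footer
After 2 (nextSibling): a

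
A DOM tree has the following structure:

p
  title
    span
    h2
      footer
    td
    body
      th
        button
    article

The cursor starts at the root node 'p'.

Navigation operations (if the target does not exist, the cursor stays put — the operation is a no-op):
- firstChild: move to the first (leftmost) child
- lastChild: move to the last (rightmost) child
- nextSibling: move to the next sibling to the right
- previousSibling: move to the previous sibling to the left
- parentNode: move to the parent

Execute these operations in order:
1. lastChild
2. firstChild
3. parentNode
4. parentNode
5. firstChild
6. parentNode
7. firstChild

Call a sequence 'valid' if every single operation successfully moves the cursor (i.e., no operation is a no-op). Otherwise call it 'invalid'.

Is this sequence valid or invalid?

Answer: valid

Derivation:
After 1 (lastChild): title
After 2 (firstChild): span
After 3 (parentNode): title
After 4 (parentNode): p
After 5 (firstChild): title
After 6 (parentNode): p
After 7 (firstChild): title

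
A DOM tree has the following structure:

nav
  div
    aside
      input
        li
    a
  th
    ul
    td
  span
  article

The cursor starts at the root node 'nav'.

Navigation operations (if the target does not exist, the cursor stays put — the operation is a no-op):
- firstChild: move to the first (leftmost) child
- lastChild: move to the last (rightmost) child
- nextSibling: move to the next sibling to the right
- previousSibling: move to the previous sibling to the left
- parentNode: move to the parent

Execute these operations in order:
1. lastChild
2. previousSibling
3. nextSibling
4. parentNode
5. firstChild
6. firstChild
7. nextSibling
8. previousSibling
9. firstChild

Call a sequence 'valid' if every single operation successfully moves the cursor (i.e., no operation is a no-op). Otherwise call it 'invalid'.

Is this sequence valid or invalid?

After 1 (lastChild): article
After 2 (previousSibling): span
After 3 (nextSibling): article
After 4 (parentNode): nav
After 5 (firstChild): div
After 6 (firstChild): aside
After 7 (nextSibling): a
After 8 (previousSibling): aside
After 9 (firstChild): input

Answer: valid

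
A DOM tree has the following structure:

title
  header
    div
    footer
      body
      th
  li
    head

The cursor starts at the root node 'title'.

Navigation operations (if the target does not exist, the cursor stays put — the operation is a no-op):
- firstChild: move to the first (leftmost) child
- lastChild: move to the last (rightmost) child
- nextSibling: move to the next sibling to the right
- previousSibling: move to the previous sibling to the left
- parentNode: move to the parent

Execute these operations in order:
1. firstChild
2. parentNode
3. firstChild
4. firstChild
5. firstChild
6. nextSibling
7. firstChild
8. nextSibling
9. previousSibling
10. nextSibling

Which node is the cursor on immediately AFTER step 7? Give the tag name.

After 1 (firstChild): header
After 2 (parentNode): title
After 3 (firstChild): header
After 4 (firstChild): div
After 5 (firstChild): div (no-op, stayed)
After 6 (nextSibling): footer
After 7 (firstChild): body

Answer: body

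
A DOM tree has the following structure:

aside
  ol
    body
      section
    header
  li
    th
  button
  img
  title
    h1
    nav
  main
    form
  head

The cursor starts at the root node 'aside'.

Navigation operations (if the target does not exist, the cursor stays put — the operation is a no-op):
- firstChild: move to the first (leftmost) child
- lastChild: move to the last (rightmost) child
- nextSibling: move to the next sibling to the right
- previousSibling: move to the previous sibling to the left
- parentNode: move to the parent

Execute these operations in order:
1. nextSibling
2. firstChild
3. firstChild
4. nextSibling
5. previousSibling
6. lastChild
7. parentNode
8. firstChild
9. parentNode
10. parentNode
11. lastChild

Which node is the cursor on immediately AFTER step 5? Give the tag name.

Answer: body

Derivation:
After 1 (nextSibling): aside (no-op, stayed)
After 2 (firstChild): ol
After 3 (firstChild): body
After 4 (nextSibling): header
After 5 (previousSibling): body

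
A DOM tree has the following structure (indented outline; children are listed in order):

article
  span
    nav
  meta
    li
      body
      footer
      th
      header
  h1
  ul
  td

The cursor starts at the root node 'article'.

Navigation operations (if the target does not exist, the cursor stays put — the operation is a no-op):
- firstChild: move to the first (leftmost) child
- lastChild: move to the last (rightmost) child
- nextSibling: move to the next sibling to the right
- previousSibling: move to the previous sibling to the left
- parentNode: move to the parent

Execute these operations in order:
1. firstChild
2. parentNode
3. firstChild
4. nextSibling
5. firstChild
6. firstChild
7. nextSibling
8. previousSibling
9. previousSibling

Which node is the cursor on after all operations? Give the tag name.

Answer: body

Derivation:
After 1 (firstChild): span
After 2 (parentNode): article
After 3 (firstChild): span
After 4 (nextSibling): meta
After 5 (firstChild): li
After 6 (firstChild): body
After 7 (nextSibling): footer
After 8 (previousSibling): body
After 9 (previousSibling): body (no-op, stayed)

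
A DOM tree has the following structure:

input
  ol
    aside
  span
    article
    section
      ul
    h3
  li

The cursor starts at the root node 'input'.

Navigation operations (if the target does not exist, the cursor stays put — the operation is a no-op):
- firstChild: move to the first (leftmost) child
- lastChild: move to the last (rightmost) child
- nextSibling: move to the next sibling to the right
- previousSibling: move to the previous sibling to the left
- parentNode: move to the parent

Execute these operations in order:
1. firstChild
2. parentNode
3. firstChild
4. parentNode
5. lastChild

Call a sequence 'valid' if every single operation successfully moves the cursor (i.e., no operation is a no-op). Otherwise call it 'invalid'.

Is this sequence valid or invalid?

Answer: valid

Derivation:
After 1 (firstChild): ol
After 2 (parentNode): input
After 3 (firstChild): ol
After 4 (parentNode): input
After 5 (lastChild): li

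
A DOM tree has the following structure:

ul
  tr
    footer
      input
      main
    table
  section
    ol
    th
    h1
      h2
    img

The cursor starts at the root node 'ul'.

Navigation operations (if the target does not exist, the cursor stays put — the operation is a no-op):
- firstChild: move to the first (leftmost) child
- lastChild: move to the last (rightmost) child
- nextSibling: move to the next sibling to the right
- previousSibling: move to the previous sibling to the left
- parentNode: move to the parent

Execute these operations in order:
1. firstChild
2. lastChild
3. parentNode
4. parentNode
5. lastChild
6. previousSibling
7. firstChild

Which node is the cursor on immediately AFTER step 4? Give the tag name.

After 1 (firstChild): tr
After 2 (lastChild): table
After 3 (parentNode): tr
After 4 (parentNode): ul

Answer: ul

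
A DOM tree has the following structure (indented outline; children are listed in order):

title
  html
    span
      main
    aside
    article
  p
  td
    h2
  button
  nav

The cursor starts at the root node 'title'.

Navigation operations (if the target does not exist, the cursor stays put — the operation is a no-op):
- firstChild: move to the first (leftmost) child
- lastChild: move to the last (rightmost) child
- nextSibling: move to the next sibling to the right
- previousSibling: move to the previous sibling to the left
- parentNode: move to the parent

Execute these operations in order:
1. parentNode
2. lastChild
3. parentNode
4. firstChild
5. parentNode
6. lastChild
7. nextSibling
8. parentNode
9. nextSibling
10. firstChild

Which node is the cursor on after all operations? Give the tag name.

Answer: html

Derivation:
After 1 (parentNode): title (no-op, stayed)
After 2 (lastChild): nav
After 3 (parentNode): title
After 4 (firstChild): html
After 5 (parentNode): title
After 6 (lastChild): nav
After 7 (nextSibling): nav (no-op, stayed)
After 8 (parentNode): title
After 9 (nextSibling): title (no-op, stayed)
After 10 (firstChild): html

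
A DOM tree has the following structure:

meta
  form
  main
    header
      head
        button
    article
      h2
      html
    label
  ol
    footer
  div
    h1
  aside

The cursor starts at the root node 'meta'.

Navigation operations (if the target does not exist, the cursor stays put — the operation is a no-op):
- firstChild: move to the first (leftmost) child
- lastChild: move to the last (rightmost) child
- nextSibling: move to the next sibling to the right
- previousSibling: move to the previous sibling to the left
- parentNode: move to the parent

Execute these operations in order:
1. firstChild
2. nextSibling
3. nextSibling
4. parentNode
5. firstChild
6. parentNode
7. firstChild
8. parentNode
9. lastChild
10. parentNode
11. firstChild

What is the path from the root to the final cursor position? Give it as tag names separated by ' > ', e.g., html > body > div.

After 1 (firstChild): form
After 2 (nextSibling): main
After 3 (nextSibling): ol
After 4 (parentNode): meta
After 5 (firstChild): form
After 6 (parentNode): meta
After 7 (firstChild): form
After 8 (parentNode): meta
After 9 (lastChild): aside
After 10 (parentNode): meta
After 11 (firstChild): form

Answer: meta > form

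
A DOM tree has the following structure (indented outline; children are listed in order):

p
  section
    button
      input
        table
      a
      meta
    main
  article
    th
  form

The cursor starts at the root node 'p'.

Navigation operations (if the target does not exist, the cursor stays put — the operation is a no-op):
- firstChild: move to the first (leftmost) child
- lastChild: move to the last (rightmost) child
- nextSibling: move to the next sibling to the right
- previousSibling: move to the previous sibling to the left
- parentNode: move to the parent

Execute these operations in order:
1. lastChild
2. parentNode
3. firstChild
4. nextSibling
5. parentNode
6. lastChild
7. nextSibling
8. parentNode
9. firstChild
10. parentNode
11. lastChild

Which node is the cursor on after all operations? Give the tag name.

Answer: form

Derivation:
After 1 (lastChild): form
After 2 (parentNode): p
After 3 (firstChild): section
After 4 (nextSibling): article
After 5 (parentNode): p
After 6 (lastChild): form
After 7 (nextSibling): form (no-op, stayed)
After 8 (parentNode): p
After 9 (firstChild): section
After 10 (parentNode): p
After 11 (lastChild): form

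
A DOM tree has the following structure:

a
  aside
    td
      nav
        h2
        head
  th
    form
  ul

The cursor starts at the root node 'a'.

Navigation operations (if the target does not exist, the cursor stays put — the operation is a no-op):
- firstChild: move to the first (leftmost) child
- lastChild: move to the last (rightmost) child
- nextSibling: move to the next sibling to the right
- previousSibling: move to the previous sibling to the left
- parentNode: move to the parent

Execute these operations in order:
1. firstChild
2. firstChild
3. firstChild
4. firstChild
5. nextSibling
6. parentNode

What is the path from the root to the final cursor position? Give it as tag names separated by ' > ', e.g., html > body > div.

After 1 (firstChild): aside
After 2 (firstChild): td
After 3 (firstChild): nav
After 4 (firstChild): h2
After 5 (nextSibling): head
After 6 (parentNode): nav

Answer: a > aside > td > nav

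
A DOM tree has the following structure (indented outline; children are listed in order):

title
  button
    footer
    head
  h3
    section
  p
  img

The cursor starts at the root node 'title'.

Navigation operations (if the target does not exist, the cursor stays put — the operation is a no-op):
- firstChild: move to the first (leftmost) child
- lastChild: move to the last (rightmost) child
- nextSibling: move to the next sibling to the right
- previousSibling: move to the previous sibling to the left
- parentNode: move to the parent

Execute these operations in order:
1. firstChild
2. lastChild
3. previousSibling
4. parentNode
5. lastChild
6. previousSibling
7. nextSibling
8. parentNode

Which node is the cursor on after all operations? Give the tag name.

Answer: button

Derivation:
After 1 (firstChild): button
After 2 (lastChild): head
After 3 (previousSibling): footer
After 4 (parentNode): button
After 5 (lastChild): head
After 6 (previousSibling): footer
After 7 (nextSibling): head
After 8 (parentNode): button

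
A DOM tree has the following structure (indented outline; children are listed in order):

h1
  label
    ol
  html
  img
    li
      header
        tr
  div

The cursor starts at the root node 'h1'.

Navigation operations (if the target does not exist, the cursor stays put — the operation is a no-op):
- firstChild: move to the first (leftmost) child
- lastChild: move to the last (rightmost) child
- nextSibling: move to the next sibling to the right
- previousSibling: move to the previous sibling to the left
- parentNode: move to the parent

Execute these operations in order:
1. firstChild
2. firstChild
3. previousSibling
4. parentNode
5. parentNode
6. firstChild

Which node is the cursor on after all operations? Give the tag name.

After 1 (firstChild): label
After 2 (firstChild): ol
After 3 (previousSibling): ol (no-op, stayed)
After 4 (parentNode): label
After 5 (parentNode): h1
After 6 (firstChild): label

Answer: label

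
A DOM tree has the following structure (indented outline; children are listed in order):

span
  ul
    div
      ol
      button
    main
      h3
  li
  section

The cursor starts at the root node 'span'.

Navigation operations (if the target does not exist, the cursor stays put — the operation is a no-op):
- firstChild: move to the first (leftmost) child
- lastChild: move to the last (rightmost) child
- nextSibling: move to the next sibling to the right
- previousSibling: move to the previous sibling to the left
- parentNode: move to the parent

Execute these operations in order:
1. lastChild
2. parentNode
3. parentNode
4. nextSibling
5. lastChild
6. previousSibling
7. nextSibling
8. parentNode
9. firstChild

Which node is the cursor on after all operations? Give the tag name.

Answer: ul

Derivation:
After 1 (lastChild): section
After 2 (parentNode): span
After 3 (parentNode): span (no-op, stayed)
After 4 (nextSibling): span (no-op, stayed)
After 5 (lastChild): section
After 6 (previousSibling): li
After 7 (nextSibling): section
After 8 (parentNode): span
After 9 (firstChild): ul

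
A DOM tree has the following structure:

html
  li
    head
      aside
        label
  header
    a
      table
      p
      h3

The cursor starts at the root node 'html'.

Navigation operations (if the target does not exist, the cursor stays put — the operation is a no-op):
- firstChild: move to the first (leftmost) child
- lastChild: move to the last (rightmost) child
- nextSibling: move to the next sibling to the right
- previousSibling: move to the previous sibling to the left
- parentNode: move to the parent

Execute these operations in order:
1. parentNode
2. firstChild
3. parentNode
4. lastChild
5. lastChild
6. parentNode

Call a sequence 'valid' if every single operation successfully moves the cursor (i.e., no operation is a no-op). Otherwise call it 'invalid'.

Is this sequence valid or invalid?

Answer: invalid

Derivation:
After 1 (parentNode): html (no-op, stayed)
After 2 (firstChild): li
After 3 (parentNode): html
After 4 (lastChild): header
After 5 (lastChild): a
After 6 (parentNode): header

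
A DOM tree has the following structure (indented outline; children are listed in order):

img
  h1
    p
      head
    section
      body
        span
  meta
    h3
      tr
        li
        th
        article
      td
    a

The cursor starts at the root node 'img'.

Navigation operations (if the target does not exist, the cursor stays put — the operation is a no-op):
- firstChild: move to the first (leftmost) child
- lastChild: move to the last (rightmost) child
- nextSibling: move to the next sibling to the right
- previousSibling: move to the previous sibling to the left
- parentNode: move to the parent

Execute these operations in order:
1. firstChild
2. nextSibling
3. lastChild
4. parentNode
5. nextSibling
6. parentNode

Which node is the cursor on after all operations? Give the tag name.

After 1 (firstChild): h1
After 2 (nextSibling): meta
After 3 (lastChild): a
After 4 (parentNode): meta
After 5 (nextSibling): meta (no-op, stayed)
After 6 (parentNode): img

Answer: img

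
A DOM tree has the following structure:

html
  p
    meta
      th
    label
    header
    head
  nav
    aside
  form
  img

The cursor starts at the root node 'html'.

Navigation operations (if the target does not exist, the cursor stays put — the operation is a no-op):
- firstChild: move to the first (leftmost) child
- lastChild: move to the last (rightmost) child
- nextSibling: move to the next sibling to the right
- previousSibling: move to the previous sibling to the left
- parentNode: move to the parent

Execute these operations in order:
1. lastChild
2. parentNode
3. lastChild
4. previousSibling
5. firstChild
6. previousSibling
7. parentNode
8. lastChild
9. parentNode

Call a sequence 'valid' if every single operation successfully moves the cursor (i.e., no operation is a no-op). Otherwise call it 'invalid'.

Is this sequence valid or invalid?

After 1 (lastChild): img
After 2 (parentNode): html
After 3 (lastChild): img
After 4 (previousSibling): form
After 5 (firstChild): form (no-op, stayed)
After 6 (previousSibling): nav
After 7 (parentNode): html
After 8 (lastChild): img
After 9 (parentNode): html

Answer: invalid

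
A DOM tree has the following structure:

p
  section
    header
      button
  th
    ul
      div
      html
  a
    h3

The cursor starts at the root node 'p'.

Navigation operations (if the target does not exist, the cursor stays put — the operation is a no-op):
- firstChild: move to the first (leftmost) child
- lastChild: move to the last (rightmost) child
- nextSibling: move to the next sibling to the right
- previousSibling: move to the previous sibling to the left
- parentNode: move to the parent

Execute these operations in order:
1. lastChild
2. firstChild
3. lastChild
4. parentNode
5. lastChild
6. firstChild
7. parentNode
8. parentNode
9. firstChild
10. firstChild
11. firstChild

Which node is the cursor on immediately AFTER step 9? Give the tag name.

Answer: section

Derivation:
After 1 (lastChild): a
After 2 (firstChild): h3
After 3 (lastChild): h3 (no-op, stayed)
After 4 (parentNode): a
After 5 (lastChild): h3
After 6 (firstChild): h3 (no-op, stayed)
After 7 (parentNode): a
After 8 (parentNode): p
After 9 (firstChild): section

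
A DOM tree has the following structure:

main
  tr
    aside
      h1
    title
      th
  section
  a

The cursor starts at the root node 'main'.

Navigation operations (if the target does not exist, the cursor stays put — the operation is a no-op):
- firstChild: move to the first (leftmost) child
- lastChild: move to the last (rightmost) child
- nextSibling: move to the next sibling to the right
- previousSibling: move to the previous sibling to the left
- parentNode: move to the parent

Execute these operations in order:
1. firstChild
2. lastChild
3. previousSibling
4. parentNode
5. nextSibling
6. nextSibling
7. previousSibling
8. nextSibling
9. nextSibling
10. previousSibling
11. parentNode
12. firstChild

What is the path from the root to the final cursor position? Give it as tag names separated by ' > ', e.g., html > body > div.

After 1 (firstChild): tr
After 2 (lastChild): title
After 3 (previousSibling): aside
After 4 (parentNode): tr
After 5 (nextSibling): section
After 6 (nextSibling): a
After 7 (previousSibling): section
After 8 (nextSibling): a
After 9 (nextSibling): a (no-op, stayed)
After 10 (previousSibling): section
After 11 (parentNode): main
After 12 (firstChild): tr

Answer: main > tr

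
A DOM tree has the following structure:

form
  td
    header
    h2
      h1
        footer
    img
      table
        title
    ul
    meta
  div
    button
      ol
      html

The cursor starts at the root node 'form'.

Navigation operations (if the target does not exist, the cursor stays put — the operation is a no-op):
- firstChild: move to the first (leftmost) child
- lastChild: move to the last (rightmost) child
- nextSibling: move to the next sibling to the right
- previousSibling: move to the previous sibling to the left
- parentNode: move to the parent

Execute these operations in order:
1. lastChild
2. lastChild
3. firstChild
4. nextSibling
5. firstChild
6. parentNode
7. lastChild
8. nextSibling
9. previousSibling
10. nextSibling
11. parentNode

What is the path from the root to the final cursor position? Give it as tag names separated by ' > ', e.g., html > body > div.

Answer: form > div > button

Derivation:
After 1 (lastChild): div
After 2 (lastChild): button
After 3 (firstChild): ol
After 4 (nextSibling): html
After 5 (firstChild): html (no-op, stayed)
After 6 (parentNode): button
After 7 (lastChild): html
After 8 (nextSibling): html (no-op, stayed)
After 9 (previousSibling): ol
After 10 (nextSibling): html
After 11 (parentNode): button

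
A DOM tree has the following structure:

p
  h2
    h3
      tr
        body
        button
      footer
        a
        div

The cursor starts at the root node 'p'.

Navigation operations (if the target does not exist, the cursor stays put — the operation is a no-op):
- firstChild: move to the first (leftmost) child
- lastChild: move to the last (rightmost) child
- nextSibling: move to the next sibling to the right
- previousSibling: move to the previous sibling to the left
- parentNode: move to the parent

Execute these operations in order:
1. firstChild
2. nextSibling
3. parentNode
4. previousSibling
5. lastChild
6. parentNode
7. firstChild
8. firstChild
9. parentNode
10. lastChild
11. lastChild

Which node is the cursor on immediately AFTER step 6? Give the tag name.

After 1 (firstChild): h2
After 2 (nextSibling): h2 (no-op, stayed)
After 3 (parentNode): p
After 4 (previousSibling): p (no-op, stayed)
After 5 (lastChild): h2
After 6 (parentNode): p

Answer: p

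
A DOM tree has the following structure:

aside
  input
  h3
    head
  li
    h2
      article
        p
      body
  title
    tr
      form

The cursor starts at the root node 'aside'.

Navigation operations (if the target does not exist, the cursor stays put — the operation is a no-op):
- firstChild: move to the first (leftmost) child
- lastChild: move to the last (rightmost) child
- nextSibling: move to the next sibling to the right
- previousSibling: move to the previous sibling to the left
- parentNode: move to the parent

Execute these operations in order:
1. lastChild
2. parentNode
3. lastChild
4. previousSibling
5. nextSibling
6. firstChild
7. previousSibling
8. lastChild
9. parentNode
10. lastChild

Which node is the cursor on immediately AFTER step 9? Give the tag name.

Answer: tr

Derivation:
After 1 (lastChild): title
After 2 (parentNode): aside
After 3 (lastChild): title
After 4 (previousSibling): li
After 5 (nextSibling): title
After 6 (firstChild): tr
After 7 (previousSibling): tr (no-op, stayed)
After 8 (lastChild): form
After 9 (parentNode): tr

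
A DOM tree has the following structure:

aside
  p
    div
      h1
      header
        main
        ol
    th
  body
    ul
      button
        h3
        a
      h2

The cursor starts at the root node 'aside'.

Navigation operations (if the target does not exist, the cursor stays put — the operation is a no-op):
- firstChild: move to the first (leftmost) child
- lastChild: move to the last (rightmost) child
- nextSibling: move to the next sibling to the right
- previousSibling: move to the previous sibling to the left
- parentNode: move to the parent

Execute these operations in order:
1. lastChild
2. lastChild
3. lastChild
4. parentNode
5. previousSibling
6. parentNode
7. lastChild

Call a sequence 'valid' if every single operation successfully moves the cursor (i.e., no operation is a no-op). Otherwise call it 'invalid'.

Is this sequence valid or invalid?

Answer: invalid

Derivation:
After 1 (lastChild): body
After 2 (lastChild): ul
After 3 (lastChild): h2
After 4 (parentNode): ul
After 5 (previousSibling): ul (no-op, stayed)
After 6 (parentNode): body
After 7 (lastChild): ul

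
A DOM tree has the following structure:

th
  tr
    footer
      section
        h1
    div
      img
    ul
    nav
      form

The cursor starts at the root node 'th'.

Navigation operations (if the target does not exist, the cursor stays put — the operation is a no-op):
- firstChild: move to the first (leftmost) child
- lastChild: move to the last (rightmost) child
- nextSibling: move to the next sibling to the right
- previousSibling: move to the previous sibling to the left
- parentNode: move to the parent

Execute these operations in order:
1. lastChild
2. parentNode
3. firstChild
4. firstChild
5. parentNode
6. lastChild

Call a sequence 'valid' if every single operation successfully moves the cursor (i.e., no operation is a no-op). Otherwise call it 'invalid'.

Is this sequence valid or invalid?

Answer: valid

Derivation:
After 1 (lastChild): tr
After 2 (parentNode): th
After 3 (firstChild): tr
After 4 (firstChild): footer
After 5 (parentNode): tr
After 6 (lastChild): nav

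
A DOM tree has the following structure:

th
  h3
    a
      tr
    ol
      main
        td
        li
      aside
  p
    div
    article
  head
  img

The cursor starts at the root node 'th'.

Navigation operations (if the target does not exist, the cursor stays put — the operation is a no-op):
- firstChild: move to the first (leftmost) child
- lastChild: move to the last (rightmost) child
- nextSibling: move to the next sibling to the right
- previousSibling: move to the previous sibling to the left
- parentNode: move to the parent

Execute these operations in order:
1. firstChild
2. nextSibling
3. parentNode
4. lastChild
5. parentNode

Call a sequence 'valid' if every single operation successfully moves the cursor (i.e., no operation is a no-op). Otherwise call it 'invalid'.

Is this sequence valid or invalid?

After 1 (firstChild): h3
After 2 (nextSibling): p
After 3 (parentNode): th
After 4 (lastChild): img
After 5 (parentNode): th

Answer: valid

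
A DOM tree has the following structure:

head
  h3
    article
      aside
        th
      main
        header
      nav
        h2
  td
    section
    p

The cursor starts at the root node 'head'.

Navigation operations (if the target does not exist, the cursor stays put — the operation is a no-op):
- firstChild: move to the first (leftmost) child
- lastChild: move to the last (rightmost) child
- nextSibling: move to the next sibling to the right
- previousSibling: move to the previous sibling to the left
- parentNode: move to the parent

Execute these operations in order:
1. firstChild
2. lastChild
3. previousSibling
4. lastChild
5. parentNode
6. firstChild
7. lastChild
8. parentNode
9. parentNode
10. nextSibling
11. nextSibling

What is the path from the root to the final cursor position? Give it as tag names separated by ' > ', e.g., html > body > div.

Answer: head > h3 > article

Derivation:
After 1 (firstChild): h3
After 2 (lastChild): article
After 3 (previousSibling): article (no-op, stayed)
After 4 (lastChild): nav
After 5 (parentNode): article
After 6 (firstChild): aside
After 7 (lastChild): th
After 8 (parentNode): aside
After 9 (parentNode): article
After 10 (nextSibling): article (no-op, stayed)
After 11 (nextSibling): article (no-op, stayed)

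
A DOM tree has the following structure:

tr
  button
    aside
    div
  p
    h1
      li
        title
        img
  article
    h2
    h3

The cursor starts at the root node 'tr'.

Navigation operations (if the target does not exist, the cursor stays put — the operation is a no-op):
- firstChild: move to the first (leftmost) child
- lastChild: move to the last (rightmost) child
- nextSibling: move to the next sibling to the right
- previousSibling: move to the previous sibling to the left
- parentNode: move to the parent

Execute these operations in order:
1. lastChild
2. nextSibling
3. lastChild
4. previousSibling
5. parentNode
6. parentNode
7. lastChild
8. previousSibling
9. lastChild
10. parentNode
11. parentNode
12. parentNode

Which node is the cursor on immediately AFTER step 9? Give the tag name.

Answer: h1

Derivation:
After 1 (lastChild): article
After 2 (nextSibling): article (no-op, stayed)
After 3 (lastChild): h3
After 4 (previousSibling): h2
After 5 (parentNode): article
After 6 (parentNode): tr
After 7 (lastChild): article
After 8 (previousSibling): p
After 9 (lastChild): h1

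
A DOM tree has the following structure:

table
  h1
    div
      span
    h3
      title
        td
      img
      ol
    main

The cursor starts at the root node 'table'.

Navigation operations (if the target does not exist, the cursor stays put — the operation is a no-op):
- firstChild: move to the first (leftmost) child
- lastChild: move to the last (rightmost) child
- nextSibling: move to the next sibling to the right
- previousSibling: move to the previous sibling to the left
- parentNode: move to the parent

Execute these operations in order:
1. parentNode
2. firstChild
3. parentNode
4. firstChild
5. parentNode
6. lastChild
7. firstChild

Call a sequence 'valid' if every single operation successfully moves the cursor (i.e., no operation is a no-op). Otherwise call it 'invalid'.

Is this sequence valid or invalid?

Answer: invalid

Derivation:
After 1 (parentNode): table (no-op, stayed)
After 2 (firstChild): h1
After 3 (parentNode): table
After 4 (firstChild): h1
After 5 (parentNode): table
After 6 (lastChild): h1
After 7 (firstChild): div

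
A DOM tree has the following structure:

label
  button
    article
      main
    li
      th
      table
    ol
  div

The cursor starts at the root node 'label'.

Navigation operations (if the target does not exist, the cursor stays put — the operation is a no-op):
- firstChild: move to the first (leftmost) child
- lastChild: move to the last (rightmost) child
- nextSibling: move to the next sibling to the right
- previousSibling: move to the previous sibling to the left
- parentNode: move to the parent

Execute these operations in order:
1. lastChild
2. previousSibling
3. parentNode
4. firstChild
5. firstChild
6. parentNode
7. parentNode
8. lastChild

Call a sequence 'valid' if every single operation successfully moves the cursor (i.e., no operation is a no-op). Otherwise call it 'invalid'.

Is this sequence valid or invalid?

After 1 (lastChild): div
After 2 (previousSibling): button
After 3 (parentNode): label
After 4 (firstChild): button
After 5 (firstChild): article
After 6 (parentNode): button
After 7 (parentNode): label
After 8 (lastChild): div

Answer: valid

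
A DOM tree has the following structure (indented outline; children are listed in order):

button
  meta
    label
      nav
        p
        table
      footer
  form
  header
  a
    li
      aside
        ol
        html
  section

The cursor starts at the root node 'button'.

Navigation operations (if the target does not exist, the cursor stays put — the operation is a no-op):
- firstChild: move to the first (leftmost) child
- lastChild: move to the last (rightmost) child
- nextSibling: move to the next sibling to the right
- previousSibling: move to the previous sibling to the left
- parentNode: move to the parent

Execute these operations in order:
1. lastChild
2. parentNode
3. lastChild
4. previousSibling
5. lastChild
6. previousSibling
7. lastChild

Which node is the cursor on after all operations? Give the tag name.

Answer: aside

Derivation:
After 1 (lastChild): section
After 2 (parentNode): button
After 3 (lastChild): section
After 4 (previousSibling): a
After 5 (lastChild): li
After 6 (previousSibling): li (no-op, stayed)
After 7 (lastChild): aside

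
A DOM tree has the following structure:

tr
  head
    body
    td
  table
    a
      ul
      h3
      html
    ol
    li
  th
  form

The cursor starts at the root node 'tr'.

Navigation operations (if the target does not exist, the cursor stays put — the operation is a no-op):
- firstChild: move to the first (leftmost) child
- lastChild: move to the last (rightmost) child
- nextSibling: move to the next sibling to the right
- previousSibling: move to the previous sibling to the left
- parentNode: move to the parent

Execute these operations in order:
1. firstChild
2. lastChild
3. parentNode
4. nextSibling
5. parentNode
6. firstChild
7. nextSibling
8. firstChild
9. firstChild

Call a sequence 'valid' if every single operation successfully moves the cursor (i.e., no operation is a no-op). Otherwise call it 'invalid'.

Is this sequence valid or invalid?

After 1 (firstChild): head
After 2 (lastChild): td
After 3 (parentNode): head
After 4 (nextSibling): table
After 5 (parentNode): tr
After 6 (firstChild): head
After 7 (nextSibling): table
After 8 (firstChild): a
After 9 (firstChild): ul

Answer: valid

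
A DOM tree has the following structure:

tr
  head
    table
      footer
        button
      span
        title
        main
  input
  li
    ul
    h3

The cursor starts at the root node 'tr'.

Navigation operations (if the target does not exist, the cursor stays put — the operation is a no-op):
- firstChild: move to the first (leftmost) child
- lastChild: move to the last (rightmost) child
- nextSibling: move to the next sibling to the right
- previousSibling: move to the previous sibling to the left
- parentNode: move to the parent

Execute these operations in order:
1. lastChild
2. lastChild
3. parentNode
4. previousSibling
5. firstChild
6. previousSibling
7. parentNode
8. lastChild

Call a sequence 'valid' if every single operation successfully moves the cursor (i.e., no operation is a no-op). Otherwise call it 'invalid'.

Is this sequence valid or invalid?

Answer: invalid

Derivation:
After 1 (lastChild): li
After 2 (lastChild): h3
After 3 (parentNode): li
After 4 (previousSibling): input
After 5 (firstChild): input (no-op, stayed)
After 6 (previousSibling): head
After 7 (parentNode): tr
After 8 (lastChild): li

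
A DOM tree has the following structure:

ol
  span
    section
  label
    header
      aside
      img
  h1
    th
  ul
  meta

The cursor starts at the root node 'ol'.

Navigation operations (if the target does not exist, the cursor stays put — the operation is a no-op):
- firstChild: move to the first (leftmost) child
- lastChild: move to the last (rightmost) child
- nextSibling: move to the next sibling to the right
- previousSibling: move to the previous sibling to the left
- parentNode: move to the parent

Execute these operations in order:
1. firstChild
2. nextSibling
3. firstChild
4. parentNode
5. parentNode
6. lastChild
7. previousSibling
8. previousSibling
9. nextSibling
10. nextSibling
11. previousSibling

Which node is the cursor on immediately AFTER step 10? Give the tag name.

Answer: meta

Derivation:
After 1 (firstChild): span
After 2 (nextSibling): label
After 3 (firstChild): header
After 4 (parentNode): label
After 5 (parentNode): ol
After 6 (lastChild): meta
After 7 (previousSibling): ul
After 8 (previousSibling): h1
After 9 (nextSibling): ul
After 10 (nextSibling): meta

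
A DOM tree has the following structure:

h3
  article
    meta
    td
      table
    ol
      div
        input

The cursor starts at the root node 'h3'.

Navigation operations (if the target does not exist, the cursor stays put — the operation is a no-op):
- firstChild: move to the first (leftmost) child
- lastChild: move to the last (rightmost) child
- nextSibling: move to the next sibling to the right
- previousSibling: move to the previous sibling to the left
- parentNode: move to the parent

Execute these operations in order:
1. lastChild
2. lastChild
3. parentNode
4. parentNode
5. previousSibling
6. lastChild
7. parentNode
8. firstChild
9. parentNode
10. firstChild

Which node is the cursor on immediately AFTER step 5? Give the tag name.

After 1 (lastChild): article
After 2 (lastChild): ol
After 3 (parentNode): article
After 4 (parentNode): h3
After 5 (previousSibling): h3 (no-op, stayed)

Answer: h3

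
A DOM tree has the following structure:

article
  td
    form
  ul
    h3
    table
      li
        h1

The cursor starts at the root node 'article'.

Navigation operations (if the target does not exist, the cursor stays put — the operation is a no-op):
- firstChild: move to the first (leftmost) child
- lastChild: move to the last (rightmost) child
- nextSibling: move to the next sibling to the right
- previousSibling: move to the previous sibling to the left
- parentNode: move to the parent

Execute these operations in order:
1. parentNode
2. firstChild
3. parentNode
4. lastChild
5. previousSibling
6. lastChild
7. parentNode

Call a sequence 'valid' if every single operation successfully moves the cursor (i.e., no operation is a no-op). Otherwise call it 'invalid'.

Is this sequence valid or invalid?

After 1 (parentNode): article (no-op, stayed)
After 2 (firstChild): td
After 3 (parentNode): article
After 4 (lastChild): ul
After 5 (previousSibling): td
After 6 (lastChild): form
After 7 (parentNode): td

Answer: invalid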